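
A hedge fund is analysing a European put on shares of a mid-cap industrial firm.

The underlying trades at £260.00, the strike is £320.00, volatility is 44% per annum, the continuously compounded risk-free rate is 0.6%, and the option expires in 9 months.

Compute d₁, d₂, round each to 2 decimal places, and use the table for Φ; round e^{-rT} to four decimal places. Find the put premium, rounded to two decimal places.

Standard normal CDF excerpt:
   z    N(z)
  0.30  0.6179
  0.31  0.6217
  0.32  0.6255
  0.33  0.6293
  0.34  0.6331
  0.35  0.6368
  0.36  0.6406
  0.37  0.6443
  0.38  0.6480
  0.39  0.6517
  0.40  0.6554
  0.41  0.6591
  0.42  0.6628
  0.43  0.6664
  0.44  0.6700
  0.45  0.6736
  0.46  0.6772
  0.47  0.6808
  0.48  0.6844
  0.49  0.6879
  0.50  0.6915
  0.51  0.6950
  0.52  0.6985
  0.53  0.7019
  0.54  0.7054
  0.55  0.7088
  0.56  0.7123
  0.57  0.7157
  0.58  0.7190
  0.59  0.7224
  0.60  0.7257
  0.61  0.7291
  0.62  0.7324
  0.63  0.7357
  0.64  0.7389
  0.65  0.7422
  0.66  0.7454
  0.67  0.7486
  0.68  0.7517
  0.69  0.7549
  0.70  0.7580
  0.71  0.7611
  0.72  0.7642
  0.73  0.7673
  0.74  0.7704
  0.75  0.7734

σ√T = 0.44 × 0.8660 = 0.3811
d₁ = [ln(260/320) + (0.006 + 0.44²/2)·0.75] / 0.3811 = [-0.2076 + 0.0771] / 0.3811 = -0.3426 → -0.34
d₂ = d₁ − σ√T = -0.3426 − 0.3811 = -0.7236 → -0.72
e^(−rT) = e^(−0.006·0.75) = 0.9955
N(−d₂) = N(0.72) = 0.7642;  N(−d₁) = N(0.34) = 0.6331
P = 320·0.9955·0.7642 − 260·0.6331 = 243.4436 − 164.6060 = 78.8376

£78.84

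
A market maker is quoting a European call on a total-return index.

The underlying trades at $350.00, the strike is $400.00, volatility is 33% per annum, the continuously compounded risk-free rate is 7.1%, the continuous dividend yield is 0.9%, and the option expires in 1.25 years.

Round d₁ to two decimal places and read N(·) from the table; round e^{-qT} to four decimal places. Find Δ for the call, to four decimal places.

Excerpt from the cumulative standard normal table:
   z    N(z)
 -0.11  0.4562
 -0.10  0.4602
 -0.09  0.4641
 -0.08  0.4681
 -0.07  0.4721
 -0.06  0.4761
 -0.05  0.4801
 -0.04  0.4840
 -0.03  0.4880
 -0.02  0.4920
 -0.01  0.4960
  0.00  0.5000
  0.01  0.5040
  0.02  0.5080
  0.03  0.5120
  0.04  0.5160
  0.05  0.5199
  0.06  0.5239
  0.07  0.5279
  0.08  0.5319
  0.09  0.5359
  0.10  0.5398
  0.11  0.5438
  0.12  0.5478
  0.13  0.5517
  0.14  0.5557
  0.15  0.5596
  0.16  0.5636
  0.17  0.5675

σ√T = 0.33·√1.25 = 0.3690
d₁ = [ln(350/400) + (0.071 − 0.009 + 0.33²/2)·1.25] / 0.3690 = [-0.1335 + 0.1456] / 0.3690 = 0.0326 ⇒ 0.03
N(d₁) = N(0.03) = 0.5120
Δ_call = exp(−qT)·N(d₁) = 0.9888·0.5120 = 0.5063

0.5063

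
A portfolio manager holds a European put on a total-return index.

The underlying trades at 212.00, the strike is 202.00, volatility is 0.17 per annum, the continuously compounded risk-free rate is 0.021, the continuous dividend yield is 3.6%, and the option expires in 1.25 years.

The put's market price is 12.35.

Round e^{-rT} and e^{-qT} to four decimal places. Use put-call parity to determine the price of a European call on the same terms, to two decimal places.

e^(−qT) = e^(−0.036·1.25) = 0.9560;  e^(−rT) = e^(−0.021·1.25) = 0.9741
Put-call parity: C − P = S·e^(−qT) − K·e^(−rT) = 212·0.9560 − 202·0.9741 = 202.6720 − 196.7682 = 5.9038
C = P + (C − P) = 12.35 + (5.9038) = 18.2538

18.25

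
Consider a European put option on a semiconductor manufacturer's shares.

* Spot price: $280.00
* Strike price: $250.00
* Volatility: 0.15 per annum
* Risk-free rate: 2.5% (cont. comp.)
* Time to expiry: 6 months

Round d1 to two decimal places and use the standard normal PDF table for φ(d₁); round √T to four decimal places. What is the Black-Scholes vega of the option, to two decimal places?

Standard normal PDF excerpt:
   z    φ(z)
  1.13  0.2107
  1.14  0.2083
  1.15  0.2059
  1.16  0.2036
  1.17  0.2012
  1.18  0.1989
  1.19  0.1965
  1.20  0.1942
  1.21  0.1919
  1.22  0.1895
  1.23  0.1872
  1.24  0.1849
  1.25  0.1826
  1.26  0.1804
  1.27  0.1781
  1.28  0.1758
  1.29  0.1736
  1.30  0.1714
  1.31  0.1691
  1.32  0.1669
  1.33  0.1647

σ√T = 0.15 × 0.7071 = 0.1061
d₁ = [ln(280/250) + (0.025 + 0.15²/2)·0.5] / 0.1061 = [0.1133 + 0.0181] / 0.1061 = 1.2394 ⇒ 1.24
√T = √0.5 = 0.7071
φ(d₁) = φ(1.24) = 0.1849
vega = S·φ(d₁)·√T = 280·0.1849·0.7071 = 36.6080

36.61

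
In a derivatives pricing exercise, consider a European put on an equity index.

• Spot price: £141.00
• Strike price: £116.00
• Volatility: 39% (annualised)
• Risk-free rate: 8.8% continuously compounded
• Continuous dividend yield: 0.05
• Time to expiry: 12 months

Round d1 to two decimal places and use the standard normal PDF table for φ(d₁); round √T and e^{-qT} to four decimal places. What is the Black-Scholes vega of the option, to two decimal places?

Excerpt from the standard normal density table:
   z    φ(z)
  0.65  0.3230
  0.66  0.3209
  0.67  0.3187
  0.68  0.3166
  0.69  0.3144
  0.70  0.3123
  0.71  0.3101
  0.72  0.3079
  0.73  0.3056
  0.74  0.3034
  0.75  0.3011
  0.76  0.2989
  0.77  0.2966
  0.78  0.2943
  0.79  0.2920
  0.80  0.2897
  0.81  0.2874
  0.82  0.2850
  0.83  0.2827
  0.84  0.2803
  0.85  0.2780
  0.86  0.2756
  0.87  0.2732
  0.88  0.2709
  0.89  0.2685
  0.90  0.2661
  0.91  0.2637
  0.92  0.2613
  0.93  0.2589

T = 1;  σ√T = 0.3900
d₁ = [ln(141/116) + (0.088 − 0.05 + 0.39²/2)·1] / 0.3900 = [0.1952 + 0.1140] / 0.3900 = 0.7929 → 0.79
√T = √1 = 1.0000
φ(d₁) = φ(0.79) = 0.2920
e^(−qT) = e^(−0.05·1) = 0.9512
vega = S·e^(−qT)·φ(d₁)·√T = 141·0.9512·0.2920·1.0000 = 39.1628

39.16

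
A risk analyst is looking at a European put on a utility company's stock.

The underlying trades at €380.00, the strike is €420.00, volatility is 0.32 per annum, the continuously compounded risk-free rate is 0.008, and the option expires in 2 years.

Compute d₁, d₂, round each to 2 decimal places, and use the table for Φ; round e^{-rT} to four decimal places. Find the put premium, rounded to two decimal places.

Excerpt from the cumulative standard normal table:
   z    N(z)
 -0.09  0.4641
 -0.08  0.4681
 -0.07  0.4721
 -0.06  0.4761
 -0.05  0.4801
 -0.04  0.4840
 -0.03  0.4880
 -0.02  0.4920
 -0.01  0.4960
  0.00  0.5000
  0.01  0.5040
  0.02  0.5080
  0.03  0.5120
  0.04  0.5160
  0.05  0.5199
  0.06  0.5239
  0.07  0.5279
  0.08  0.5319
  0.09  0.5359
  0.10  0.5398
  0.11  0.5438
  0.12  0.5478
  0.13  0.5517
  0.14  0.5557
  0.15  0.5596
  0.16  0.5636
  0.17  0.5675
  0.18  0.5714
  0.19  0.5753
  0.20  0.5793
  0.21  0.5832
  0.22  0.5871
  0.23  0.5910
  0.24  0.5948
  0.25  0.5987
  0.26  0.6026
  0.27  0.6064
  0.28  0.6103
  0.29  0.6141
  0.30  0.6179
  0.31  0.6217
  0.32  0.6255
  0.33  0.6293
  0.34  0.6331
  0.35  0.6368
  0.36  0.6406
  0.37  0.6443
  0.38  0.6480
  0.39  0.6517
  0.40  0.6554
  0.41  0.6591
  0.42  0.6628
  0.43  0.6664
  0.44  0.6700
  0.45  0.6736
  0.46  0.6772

€88.50

T = 2;  σ√T = 0.4525
d₁ = [ln(380/420) + (0.008 + 0.32²/2)·2] / 0.4525 = [-0.1001 + 0.1184] / 0.4525 = 0.0405 ⇒ 0.04
d₂ = d₁ − σ√T = 0.0405 − 0.4525 = -0.4121 ⇒ -0.41
e^(−rT) = e^(−0.008·2) = 0.9841
N(−d₂) = N(0.41) = 0.6591;  N(−d₁) = N(-0.04) = 0.4840
P = 420·0.9841·0.6591 − 380·0.4840 = 272.4205 − 183.9200 = 88.5005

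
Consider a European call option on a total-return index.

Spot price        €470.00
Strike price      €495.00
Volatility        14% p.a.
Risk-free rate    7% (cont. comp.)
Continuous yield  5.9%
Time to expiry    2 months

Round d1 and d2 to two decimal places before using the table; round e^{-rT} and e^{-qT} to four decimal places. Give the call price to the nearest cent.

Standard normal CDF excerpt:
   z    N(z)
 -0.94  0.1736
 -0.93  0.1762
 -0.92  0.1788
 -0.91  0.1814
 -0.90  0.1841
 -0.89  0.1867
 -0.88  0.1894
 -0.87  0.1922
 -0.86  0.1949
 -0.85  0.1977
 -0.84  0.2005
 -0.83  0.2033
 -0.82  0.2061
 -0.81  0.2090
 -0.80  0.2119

σ√T = 0.14 × 0.4082 = 0.0572
ln(S/K) + (r − q + σ²/2)T = ln(470/495) + (0.07 − 0.059 + 0.14²/2)·0.1667 = -0.0518 + 0.0035 = -0.0484
d₁ = -0.0484 / 0.0572 = -0.8461 → -0.85
d₂ = d₁ − σ√T = -0.8461 − 0.0572 = -0.9033 → -0.90
exp(−qT) = exp(−0.059·0.1667) = 0.9902;  exp(−rT) = exp(−0.07·0.1667) = 0.9884
C = 470·0.9902·N(-0.85) − 495·0.9884·N(-0.90) = 470·0.9902·0.1977 − 495·0.9884·0.1841 = 92.0084 − 90.0724 = 1.9360

€1.94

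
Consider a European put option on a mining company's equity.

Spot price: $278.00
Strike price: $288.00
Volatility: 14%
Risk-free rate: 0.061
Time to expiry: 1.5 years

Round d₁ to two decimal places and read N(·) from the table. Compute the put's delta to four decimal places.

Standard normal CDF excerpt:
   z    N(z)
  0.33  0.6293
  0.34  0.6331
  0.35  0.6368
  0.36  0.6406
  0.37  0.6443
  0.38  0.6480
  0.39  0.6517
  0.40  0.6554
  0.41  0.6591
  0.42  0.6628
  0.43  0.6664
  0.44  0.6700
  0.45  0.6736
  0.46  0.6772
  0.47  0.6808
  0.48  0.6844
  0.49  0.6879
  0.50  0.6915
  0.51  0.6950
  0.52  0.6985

T = 1.5;  σ√T = 0.1715
d₁ = [ln(278/288) + (0.061 + ½·0.14²)·1.5] / (σ√T) = (-0.0353 + 0.1062) / 0.1715 = 0.4133 ≈ 0.41
N(d₁) = N(0.41) = 0.6591
Δ_put = N(d₁) − 1 = 0.6591 − 1 = -0.3409

-0.3409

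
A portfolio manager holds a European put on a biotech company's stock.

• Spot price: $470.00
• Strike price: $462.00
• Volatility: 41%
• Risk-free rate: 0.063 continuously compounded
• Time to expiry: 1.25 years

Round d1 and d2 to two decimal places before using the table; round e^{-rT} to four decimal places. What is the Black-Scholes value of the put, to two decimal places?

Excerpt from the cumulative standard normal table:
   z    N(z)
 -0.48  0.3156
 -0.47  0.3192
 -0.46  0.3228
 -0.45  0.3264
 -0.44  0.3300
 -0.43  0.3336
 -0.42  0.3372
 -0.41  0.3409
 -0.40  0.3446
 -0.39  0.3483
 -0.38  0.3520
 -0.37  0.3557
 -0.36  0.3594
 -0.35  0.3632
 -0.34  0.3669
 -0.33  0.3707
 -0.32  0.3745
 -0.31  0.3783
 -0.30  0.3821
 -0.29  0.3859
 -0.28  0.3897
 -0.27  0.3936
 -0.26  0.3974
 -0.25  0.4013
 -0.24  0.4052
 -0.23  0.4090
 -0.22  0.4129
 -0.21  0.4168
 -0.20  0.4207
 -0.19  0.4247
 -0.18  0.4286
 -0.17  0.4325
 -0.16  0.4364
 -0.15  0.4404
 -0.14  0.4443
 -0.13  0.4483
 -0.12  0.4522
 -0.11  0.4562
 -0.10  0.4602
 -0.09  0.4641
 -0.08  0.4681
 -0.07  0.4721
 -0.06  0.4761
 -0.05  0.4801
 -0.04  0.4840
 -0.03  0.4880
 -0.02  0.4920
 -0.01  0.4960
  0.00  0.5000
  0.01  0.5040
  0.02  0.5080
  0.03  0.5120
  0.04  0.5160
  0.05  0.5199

σ√T = 0.41 × 1.1180 = 0.4584
d₁ = [ln(470/462) + (0.063 + 0.41²/2)·1.25] / 0.4584 = [0.0172 + 0.1838] / 0.4584 = 0.4384 ⇒ 0.44
d₂ = d₁ − σ√T = 0.4384 − 0.4584 = -0.0199 ⇒ -0.02
e^(−rT) = e^(−0.063·1.25) = 0.9243
N(−d₂) = N(0.02) = 0.5080;  N(−d₁) = N(-0.44) = 0.3300
P = 462·0.9243·0.5080 − 470·0.3300 = 216.9295 − 155.1000 = 61.8295

$61.83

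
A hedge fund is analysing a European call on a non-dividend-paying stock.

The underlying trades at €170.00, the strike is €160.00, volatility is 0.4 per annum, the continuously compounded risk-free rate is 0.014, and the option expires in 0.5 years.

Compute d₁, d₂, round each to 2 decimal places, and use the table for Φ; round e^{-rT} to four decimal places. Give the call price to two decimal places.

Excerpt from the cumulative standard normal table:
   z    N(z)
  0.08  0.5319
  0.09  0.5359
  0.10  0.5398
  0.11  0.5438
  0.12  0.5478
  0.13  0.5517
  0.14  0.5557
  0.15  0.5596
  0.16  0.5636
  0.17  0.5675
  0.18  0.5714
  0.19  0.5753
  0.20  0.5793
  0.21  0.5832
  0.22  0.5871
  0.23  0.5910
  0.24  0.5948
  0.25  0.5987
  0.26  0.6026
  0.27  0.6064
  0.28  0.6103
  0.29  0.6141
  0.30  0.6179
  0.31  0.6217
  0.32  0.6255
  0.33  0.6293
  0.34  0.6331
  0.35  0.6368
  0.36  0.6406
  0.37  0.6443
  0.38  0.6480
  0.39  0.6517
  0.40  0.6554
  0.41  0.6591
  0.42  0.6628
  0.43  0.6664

σ√T = 0.4·√0.5 = 0.2828
ln(S/K) + (r + σ²/2)T = ln(170/160) + (0.014 + 0.4²/2)·0.5 = 0.0606 + 0.0470 = 0.1076
d₁ = 0.1076 / 0.2828 = 0.3805 which rounds to 0.38
d₂ = d₁ − σ√T = 0.3805 − 0.2828 = 0.0977 which rounds to 0.10
e^(−rT) = e^(−0.014·0.5) = 0.9930
N(d₁) = N(0.38) = 0.6480;  N(d₂) = N(0.10) = 0.5398
C = 170·0.6480 − 160·0.9930·0.5398 = 110.1600 − 85.7634 = 24.3966

€24.40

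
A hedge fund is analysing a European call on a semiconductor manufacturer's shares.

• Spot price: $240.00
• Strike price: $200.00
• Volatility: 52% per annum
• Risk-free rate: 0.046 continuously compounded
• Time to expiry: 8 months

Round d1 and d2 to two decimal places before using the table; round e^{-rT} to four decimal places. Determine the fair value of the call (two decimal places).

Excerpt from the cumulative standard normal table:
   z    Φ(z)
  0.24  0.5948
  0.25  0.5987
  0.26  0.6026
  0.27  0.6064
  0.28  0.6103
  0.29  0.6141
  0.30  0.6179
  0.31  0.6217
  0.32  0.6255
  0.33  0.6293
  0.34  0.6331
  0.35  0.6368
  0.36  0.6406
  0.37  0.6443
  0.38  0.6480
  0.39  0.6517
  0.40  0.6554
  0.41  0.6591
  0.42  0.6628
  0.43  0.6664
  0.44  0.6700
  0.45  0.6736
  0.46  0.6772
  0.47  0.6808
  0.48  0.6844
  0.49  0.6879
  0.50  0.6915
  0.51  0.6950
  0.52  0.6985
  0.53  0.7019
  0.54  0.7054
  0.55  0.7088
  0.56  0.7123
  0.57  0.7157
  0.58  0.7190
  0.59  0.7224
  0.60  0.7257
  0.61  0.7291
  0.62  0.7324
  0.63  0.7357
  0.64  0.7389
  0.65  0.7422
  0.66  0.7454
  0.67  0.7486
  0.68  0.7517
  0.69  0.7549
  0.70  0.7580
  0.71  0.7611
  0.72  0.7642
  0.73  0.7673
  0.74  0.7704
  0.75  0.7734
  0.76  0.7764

$63.55

σ√T = 0.52·√0.6667 = 0.4246
ln(S/K) + (r + σ²/2)T = ln(240/200) + (0.046 + 0.52²/2)·0.6667 = 0.1823 + 0.1208 = 0.3031
d₁ = 0.3031 / 0.4246 = 0.7139 ≈ 0.71
d₂ = d₁ − σ√T = 0.7139 − 0.4246 = 0.2894 ≈ 0.29
exp(−rT) = exp(−0.046·0.6667) = 0.9698
C = 240·N(0.71) − 200·0.9698·N(0.29) = 240·0.7611 − 200·0.9698·0.6141 = 182.6640 − 119.1108 = 63.5532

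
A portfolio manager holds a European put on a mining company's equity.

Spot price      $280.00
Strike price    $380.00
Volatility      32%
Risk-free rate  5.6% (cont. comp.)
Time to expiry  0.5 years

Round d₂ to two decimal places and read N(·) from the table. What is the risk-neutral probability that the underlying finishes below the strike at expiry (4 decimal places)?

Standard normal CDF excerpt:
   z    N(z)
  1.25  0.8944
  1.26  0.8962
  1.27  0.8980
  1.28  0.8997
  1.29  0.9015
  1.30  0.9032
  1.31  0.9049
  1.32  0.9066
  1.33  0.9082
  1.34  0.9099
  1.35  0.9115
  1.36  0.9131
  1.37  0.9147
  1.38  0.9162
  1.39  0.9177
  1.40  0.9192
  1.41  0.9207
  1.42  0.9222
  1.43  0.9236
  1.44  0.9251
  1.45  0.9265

σ√T = 0.32 × 0.7071 = 0.2263
ln(S/K) + (r + σ²/2)T = ln(280/380) + (0.056 + 0.32²/2)·0.5 = -0.3054 + 0.0536 = -0.2518
d₁ = -0.2518 / 0.2263 = -1.1127 ⇒ -1.11
d₂ = d₁ − σ√T = -1.1127 − 0.2263 = -1.3390 ⇒ -1.34
Risk-neutral Pr[S_T < K] = N(−d₂) = N(1.34) = 0.9099

0.9099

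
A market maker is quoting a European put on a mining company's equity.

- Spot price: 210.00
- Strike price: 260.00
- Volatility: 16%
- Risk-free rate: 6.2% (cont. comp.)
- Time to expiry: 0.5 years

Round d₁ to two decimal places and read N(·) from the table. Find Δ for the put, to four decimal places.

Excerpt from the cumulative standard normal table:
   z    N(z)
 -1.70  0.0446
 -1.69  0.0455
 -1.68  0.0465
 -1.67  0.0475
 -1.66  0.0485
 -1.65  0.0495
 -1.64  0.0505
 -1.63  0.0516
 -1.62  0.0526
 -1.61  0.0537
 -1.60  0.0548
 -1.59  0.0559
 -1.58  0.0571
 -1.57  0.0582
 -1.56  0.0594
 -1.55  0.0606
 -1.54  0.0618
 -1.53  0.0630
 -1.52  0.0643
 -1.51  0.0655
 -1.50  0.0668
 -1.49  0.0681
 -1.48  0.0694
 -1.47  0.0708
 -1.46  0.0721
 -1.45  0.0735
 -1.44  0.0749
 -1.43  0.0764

-0.9406

T = 0.5;  σ√T = 0.1131
d₁ = [ln(210/260) + (0.062 + ½·0.16²)·0.5] / (σ√T) = (-0.2136 + 0.0374) / 0.1131 = -1.5572 which rounds to -1.56
N(d₁) = N(-1.56) = 0.0594
Δ_put = N(d₁) − 1 = 0.0594 − 1 = -0.9406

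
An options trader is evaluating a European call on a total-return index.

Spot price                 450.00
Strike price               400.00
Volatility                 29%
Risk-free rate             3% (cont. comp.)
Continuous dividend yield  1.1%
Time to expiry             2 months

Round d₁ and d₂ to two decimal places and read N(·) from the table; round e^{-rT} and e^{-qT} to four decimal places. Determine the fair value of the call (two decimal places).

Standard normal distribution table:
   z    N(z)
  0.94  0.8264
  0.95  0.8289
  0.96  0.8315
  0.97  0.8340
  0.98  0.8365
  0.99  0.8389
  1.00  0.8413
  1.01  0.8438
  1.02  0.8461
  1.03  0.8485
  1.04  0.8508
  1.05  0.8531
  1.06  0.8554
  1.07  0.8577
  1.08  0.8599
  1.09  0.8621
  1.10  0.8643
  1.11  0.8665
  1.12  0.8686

55.32

σ√T = 0.29 × 0.4082 = 0.1184
d₁ = [ln(450/400) + (0.03 − 0.011 + ½·0.29²)·0.1667] / (σ√T) = (0.1178 + 0.0102) / 0.1184 = 1.0808 → 1.08
d₂ = 1.0808 − 0.1184 = 0.9624 → 0.96
exp(−qT) = exp(−0.011·0.1667) = 0.9982;  exp(−rT) = exp(−0.03·0.1667) = 0.9950
N(d₁) = N(1.08) = 0.8599;  N(d₂) = N(0.96) = 0.8315
C = 450·0.9982·0.8599 − 400·0.9950·0.8315 = 386.2585 − 330.9370 = 55.3215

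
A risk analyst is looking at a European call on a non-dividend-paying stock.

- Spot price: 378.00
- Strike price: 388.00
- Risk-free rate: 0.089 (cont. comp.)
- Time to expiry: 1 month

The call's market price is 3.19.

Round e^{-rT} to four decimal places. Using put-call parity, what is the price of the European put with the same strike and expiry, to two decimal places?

10.32

e^(−rT) = e^(−0.089·0.08333) = 0.9926
Put-call parity: C − P = S − K·e^(−rT) = 378 − 388·0.9926 = 378 − 385.1288 = -7.1288
P = C − (C − P) = 3.19 − (-7.1288) = 10.3188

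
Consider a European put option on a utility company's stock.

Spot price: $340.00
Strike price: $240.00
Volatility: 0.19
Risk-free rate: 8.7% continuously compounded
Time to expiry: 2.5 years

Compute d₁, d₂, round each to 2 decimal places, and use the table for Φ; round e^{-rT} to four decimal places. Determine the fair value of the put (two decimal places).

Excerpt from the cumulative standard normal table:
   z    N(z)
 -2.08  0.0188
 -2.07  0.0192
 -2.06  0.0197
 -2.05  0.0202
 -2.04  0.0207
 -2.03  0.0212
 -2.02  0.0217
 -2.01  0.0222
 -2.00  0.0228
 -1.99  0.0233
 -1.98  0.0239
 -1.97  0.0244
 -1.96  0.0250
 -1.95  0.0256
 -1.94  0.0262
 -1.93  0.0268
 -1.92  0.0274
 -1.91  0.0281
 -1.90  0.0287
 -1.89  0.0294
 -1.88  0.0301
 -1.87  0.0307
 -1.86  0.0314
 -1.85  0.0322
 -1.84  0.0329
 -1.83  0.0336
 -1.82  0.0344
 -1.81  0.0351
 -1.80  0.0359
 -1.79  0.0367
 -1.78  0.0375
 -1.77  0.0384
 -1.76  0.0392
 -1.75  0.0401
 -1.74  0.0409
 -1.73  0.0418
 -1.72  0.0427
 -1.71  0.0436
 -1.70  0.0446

σ√T = 0.19 × 1.5811 = 0.3004
d₁ = [ln(340/240) + (0.087 + 0.19²/2)·2.5] / 0.3004 = [0.3483 + 0.2626] / 0.3004 = 2.0336 → 2.03
d₂ = d₁ − σ√T = 2.0336 − 0.3004 = 1.7332 → 1.73
e^(−rT) = e^(−0.087·2.5) = 0.8045
P = 240·0.8045·N(-1.73) − 340·N(-2.03) = 240·0.8045·0.0418 − 340·0.0212 = 8.0707 − 7.2080 = 0.8627

$0.86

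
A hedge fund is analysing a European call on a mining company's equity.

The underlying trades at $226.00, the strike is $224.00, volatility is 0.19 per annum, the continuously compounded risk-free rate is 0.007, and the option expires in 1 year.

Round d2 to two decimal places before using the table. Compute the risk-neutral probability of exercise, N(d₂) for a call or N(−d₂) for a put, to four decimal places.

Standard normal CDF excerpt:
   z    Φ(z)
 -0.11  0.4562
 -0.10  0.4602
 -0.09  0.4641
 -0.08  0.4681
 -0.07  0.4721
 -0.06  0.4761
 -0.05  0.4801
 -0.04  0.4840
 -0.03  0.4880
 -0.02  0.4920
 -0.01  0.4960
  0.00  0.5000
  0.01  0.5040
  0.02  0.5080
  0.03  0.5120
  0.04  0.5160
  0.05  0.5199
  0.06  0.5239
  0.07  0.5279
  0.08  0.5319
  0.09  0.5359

0.4960

T = 1;  σ√T = 0.1900
ln(S/K) + (r + σ²/2)T = ln(226/224) + (0.007 + 0.19²/2)·1 = 0.0089 + 0.0250 = 0.0339
d₁ = 0.0339 / 0.1900 = 0.1786 ⇒ 0.18
d₂ = d₁ − σ√T = 0.1786 − 0.1900 = -0.0114 ⇒ -0.01
Pr(exercise) under Q = N(d₂) = 0.4960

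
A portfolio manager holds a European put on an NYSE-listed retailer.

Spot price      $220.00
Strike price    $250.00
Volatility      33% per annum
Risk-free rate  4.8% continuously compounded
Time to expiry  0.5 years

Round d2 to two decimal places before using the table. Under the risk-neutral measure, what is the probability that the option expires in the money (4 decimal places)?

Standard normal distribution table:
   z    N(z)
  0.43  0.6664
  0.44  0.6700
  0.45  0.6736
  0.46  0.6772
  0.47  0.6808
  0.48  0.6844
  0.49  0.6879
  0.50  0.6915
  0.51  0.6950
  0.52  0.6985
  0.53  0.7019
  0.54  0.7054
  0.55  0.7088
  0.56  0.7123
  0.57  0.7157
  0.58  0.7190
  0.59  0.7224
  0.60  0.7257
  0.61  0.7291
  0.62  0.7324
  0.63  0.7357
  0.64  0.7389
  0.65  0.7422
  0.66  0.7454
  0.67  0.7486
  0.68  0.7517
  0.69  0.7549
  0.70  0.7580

0.7123

σ√T = 0.33·√0.5 = 0.2333
d₁ = [ln(220/250) + (0.048 + 0.33²/2)·0.5] / 0.2333 = [-0.1278 + 0.0512] / 0.2333 = -0.3283 → -0.33
d₂ = d₁ − σ√T = -0.3283 − 0.2333 = -0.5617 → -0.56
Risk-neutral Pr[S_T < K] = N(−d₂) = N(0.56) = 0.7123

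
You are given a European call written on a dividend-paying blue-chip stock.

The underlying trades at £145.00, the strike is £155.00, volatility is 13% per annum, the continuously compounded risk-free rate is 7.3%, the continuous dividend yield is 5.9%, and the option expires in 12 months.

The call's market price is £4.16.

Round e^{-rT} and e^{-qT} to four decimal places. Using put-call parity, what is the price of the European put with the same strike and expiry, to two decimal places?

£11.56

exp(−qT) = exp(−0.059·1) = 0.9427;  exp(−rT) = exp(−0.073·1) = 0.9296
Put-call parity: C − P = S·e^(−qT) − K·e^(−rT) = 145·0.9427 − 155·0.9296 = 136.6915 − 144.0880 = -7.3965
P = C − (C − P) = 4.16 − (-7.3965) = 11.5565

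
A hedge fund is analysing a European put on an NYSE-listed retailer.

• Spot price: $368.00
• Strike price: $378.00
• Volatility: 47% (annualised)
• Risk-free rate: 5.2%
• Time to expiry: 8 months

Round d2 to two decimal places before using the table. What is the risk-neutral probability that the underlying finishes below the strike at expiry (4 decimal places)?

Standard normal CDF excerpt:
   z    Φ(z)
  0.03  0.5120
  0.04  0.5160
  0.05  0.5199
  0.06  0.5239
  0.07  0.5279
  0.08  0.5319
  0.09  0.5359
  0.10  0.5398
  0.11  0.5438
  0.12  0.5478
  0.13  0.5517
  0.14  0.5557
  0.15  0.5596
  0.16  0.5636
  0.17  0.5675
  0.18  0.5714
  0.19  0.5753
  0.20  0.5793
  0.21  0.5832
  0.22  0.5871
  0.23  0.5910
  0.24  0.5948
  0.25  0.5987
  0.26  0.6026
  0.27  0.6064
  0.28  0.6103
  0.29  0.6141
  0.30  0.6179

σ√T = 0.47 × 0.8165 = 0.3838
d₁ = [ln(368/378) + (0.052 + ½·0.47²)·0.6667] / (σ√T) = (-0.0268 + 0.1083) / 0.3838 = 0.2123 ≈ 0.21
d₂ = 0.2123 − 0.3838 = -0.1714 ≈ -0.17
Pr(exercise) under Q = N(−d₂) = N(0.17) = 0.5675

0.5675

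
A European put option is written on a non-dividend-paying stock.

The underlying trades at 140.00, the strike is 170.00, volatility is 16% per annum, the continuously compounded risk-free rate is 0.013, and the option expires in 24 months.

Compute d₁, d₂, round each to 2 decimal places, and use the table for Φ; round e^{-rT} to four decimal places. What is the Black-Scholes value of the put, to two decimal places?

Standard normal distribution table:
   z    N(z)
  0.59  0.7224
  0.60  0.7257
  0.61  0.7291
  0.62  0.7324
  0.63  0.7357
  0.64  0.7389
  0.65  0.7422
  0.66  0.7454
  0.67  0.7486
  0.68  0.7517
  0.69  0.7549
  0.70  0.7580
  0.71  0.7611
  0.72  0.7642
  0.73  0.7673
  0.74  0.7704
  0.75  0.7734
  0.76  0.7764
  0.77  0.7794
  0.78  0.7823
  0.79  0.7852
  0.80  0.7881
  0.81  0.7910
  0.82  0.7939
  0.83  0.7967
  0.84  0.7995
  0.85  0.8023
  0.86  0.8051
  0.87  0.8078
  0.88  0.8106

30.35

σ√T = 0.16·√2 = 0.2263
d₁ = [ln(140/170) + (0.013 + 0.16²/2)·2] / 0.2263 = [-0.1942 + 0.0516] / 0.2263 = -0.6300 → -0.63
d₂ = d₁ − σ√T = -0.6300 − 0.2263 = -0.8563 → -0.86
e^(−rT) = e^(−0.013·2) = 0.9743
N(−d₂) = N(0.86) = 0.8051;  N(−d₁) = N(0.63) = 0.7357
P = 170·0.9743·0.8051 − 140·0.7357 = 133.3495 − 102.9980 = 30.3515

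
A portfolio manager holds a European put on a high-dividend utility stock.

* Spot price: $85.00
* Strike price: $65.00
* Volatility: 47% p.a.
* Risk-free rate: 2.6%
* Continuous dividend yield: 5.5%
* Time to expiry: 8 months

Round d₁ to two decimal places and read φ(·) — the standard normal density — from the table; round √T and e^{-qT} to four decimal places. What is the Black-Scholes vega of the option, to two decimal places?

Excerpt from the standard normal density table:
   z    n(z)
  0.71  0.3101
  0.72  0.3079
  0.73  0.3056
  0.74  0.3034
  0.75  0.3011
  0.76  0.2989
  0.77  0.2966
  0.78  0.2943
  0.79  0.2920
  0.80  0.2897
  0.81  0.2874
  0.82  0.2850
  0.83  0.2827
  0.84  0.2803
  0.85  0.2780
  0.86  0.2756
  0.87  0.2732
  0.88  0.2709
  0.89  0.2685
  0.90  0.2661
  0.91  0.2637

T = 0.6667;  σ√T = 0.3838
d₁ = [ln(85/65) + (0.026 − 0.055 + 0.47²/2)·0.6667] / 0.3838 = [0.2683 + 0.0543] / 0.3838 = 0.8406 which rounds to 0.84
√T = √0.6667 = 0.8165
φ(d₁) = φ(0.84) = 0.2803
exp(−qT) = exp(−0.055·0.6667) = 0.9640
vega = S·exp(−qT)·φ(d₁)·√T = 85·0.9640·0.2803·0.8165 = 18.7532

18.75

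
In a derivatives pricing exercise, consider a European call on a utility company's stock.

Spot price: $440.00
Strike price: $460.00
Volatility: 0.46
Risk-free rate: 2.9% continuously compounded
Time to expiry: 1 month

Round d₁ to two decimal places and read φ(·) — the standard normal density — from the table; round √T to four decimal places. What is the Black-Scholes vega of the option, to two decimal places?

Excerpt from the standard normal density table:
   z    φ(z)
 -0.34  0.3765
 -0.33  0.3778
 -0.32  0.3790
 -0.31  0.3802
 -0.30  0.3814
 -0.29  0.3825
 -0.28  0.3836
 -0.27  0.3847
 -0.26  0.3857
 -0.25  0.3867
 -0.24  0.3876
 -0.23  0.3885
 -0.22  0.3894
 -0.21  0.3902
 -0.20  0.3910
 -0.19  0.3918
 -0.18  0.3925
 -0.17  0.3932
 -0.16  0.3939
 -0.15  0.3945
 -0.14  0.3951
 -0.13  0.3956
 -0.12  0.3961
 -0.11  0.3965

σ√T = 0.46·√0.08333 = 0.1328
d₁ = [ln(440/460) + (0.029 + 0.46²/2)·0.08333] / 0.1328 = [-0.0445 + 0.0112] / 0.1328 = -0.2502 ≈ -0.25
√T = √0.08333 = 0.2887
φ(d₁) = φ(-0.25) = 0.3867
vega = S·φ(d₁)·√T = 440·0.3867·0.2887 = 49.1217

49.12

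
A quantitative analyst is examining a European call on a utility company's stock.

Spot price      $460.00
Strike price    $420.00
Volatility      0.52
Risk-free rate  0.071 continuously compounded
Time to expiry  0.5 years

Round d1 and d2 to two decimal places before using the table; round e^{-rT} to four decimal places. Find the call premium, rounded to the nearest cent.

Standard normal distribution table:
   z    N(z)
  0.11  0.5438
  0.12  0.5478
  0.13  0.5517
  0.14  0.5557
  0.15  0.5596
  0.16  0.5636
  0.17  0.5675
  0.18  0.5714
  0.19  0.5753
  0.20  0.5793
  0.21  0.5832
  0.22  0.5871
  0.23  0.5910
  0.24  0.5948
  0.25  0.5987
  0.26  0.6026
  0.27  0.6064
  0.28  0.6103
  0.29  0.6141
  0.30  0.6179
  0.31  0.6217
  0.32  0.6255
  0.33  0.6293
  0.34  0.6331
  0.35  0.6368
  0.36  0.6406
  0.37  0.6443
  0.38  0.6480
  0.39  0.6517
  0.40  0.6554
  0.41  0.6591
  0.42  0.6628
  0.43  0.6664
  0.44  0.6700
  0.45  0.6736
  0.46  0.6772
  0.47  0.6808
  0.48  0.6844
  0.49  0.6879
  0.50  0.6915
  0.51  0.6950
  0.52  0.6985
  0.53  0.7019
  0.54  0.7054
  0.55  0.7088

$94.42

T = 0.5;  σ√T = 0.3677
d₁ = [ln(460/420) + (0.071 + 0.52²/2)·0.5] / 0.3677 = [0.0910 + 0.1031] / 0.3677 = 0.5278 which rounds to 0.53
d₂ = d₁ − σ√T = 0.5278 − 0.3677 = 0.1601 which rounds to 0.16
exp(−rT) = exp(−0.071·0.5) = 0.9651
C = 460·N(0.53) − 420·0.9651·N(0.16) = 460·0.7019 − 420·0.9651·0.5636 = 322.8740 − 228.4508 = 94.4232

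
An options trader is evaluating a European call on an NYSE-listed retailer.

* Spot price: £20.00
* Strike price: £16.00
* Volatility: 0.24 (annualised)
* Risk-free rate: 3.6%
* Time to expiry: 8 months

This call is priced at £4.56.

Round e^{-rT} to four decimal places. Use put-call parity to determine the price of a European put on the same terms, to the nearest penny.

e^(−rT) = e^(−0.036·0.6667) = 0.9763
Put-call parity: C − P = S − K·e^(−rT) = 20 − 16·0.9763 = 20 − 15.6208 = 4.3792
P = C − (C − P) = 4.56 − (4.3792) = 0.1808

£0.18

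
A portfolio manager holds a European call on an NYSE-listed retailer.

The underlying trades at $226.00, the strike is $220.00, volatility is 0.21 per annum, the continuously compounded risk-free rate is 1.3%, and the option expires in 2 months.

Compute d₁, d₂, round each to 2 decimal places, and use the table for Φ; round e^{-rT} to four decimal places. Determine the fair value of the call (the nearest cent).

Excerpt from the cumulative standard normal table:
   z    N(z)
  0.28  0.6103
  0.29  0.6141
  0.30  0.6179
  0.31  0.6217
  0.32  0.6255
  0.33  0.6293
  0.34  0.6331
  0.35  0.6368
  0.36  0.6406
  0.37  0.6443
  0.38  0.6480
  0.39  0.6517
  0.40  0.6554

σ√T = 0.21 × 0.4082 = 0.0857
d₁ = [ln(226/220) + (0.013 + 0.21²/2)·0.1667] / 0.0857 = [0.0269 + 0.0058] / 0.0857 = 0.3820 ⇒ 0.38
d₂ = d₁ − σ√T = 0.3820 − 0.0857 = 0.2963 ⇒ 0.30
e^(−rT) = e^(−0.013·0.1667) = 0.9978
N(d₁) = N(0.38) = 0.6480;  N(d₂) = N(0.30) = 0.6179
C = 226·0.6480 − 220·0.9978·0.6179 = 146.4480 − 135.6389 = 10.8091

$10.81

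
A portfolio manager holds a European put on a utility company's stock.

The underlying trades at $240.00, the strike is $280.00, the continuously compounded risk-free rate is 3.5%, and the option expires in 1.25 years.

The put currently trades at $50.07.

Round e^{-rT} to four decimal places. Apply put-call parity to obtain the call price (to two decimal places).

$22.05

e^(−rT) = e^(−0.035·1.25) = 0.9572
Put-call parity: C − P = S − K·e^(−rT) = 240 − 280·0.9572 = 240 − 268.0160 = -28.0160
C = P + (C − P) = 50.07 + (-28.0160) = 22.0540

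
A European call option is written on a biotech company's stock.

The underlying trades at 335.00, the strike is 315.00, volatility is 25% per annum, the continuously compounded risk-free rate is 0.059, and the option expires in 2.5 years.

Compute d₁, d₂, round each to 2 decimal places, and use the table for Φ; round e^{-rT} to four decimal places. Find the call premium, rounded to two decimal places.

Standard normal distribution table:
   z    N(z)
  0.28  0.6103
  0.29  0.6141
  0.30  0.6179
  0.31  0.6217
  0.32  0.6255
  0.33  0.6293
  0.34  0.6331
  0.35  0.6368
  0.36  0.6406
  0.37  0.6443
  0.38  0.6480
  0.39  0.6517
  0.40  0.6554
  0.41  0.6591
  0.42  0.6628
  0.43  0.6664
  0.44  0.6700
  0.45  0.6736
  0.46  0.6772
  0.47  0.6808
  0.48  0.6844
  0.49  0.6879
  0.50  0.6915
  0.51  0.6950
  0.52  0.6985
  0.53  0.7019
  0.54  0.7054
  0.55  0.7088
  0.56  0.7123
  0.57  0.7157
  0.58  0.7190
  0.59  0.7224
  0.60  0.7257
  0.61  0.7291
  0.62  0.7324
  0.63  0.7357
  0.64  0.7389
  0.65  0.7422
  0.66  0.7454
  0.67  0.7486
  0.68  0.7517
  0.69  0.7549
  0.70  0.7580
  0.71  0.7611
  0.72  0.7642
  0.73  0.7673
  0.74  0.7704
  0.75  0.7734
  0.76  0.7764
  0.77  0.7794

85.99

T = 2.5;  σ√T = 0.3953
ln(S/K) + (r + σ²/2)T = ln(335/315) + (0.059 + 0.25²/2)·2.5 = 0.0616 + 0.2256 = 0.2872
d₁ = 0.2872 / 0.3953 = 0.7265 ⇒ 0.73
d₂ = d₁ − σ√T = 0.7265 − 0.3953 = 0.3312 ⇒ 0.33
e^(−rT) = e^(−0.059·2.5) = 0.8629
N(d₁) = N(0.73) = 0.7673;  N(d₂) = N(0.33) = 0.6293
C = 335·0.7673 − 315·0.8629·0.6293 = 257.0455 − 171.0522 = 85.9933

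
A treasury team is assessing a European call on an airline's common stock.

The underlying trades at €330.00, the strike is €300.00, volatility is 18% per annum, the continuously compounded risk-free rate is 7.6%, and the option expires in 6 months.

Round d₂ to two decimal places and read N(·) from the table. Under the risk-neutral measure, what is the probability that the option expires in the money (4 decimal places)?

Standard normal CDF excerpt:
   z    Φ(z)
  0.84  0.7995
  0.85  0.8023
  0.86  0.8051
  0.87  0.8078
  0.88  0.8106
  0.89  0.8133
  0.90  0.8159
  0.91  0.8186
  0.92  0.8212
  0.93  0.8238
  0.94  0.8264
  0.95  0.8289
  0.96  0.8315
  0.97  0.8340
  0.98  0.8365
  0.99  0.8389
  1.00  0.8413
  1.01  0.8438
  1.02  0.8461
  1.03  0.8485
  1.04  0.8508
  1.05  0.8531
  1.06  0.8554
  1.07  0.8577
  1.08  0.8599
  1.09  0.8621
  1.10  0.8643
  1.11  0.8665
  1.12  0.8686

0.8365

σ√T = 0.18 × 0.7071 = 0.1273
d₁ = [ln(330/300) + (0.076 + 0.18²/2)·0.5] / 0.1273 = [0.0953 + 0.0461] / 0.1273 = 1.1110 ≈ 1.11
d₂ = d₁ − σ√T = 1.1110 − 0.1273 = 0.9837 ≈ 0.98
Pr(exercise) under Q = N(d₂) = 0.8365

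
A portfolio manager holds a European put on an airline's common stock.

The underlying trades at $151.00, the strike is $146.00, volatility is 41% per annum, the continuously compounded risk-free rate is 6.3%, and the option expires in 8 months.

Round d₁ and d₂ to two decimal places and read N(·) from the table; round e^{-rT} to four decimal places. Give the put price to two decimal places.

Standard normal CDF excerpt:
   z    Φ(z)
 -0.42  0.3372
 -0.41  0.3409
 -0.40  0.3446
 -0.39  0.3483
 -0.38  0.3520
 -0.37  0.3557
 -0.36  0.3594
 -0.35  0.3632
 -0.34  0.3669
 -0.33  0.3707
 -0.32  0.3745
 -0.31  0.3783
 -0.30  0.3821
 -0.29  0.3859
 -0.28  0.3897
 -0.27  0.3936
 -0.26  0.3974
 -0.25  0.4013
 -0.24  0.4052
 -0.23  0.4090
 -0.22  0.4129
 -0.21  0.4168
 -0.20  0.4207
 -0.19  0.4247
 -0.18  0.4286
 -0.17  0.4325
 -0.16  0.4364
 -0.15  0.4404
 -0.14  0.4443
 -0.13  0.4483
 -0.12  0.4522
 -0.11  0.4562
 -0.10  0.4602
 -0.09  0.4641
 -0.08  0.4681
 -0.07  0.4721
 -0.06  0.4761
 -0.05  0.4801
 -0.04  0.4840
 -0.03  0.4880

$14.06

σ√T = 0.41 × 0.8165 = 0.3348
d₁ = [ln(151/146) + (0.063 + 0.41²/2)·0.6667] / 0.3348 = [0.0337 + 0.0980] / 0.3348 = 0.3934 ⇒ 0.39
d₂ = d₁ − σ√T = 0.3934 − 0.3348 = 0.0587 ⇒ 0.06
exp(−rT) = exp(−0.063·0.6667) = 0.9589
P = 146·0.9589·N(-0.06) − 151·N(-0.39) = 146·0.9589·0.4761 − 151·0.3483 = 66.6537 − 52.5933 = 14.0604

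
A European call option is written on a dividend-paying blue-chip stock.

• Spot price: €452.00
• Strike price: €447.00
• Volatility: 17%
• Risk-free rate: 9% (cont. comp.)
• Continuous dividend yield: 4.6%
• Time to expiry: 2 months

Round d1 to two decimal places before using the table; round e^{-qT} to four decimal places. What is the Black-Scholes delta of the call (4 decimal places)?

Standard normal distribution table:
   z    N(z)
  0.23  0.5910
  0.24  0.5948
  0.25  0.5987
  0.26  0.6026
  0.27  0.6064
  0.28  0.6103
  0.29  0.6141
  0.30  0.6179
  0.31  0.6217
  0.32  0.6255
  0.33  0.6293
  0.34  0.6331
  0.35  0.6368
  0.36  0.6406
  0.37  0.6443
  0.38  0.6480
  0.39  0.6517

σ√T = 0.17·√0.1667 = 0.0694
d₁ = [ln(452/447) + (0.09 − 0.046 + 0.17²/2)·0.1667] / 0.0694 = [0.0111 + 0.0097] / 0.0694 = 0.3006 ≈ 0.30
N(d₁) = N(0.30) = 0.6179
Δ_call = exp(−qT)·N(d₁) = 0.9924·0.6179 = 0.6132

0.6132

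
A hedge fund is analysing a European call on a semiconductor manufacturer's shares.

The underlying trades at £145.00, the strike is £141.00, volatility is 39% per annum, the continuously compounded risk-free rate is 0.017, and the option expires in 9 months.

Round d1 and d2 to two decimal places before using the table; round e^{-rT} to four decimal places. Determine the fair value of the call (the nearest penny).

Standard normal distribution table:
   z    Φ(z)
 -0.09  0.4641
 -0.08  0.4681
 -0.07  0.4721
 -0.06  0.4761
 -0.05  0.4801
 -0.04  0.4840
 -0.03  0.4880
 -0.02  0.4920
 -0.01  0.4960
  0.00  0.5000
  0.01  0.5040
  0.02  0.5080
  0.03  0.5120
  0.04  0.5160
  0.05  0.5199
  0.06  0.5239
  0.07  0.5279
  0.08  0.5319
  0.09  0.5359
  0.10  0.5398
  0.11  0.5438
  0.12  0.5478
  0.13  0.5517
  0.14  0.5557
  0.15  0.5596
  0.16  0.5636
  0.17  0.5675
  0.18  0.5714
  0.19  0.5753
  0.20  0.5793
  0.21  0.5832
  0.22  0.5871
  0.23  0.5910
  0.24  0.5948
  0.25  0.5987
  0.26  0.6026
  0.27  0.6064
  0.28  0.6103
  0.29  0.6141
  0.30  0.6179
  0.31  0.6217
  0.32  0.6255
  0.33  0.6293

£22.21

T = 0.75;  σ√T = 0.3377
d₁ = [ln(145/141) + (0.017 + 0.39²/2)·0.75] / 0.3377 = [0.0280 + 0.0698] / 0.3377 = 0.2894 → 0.29
d₂ = d₁ − σ√T = 0.2894 − 0.3377 = -0.0483 → -0.05
exp(−rT) = exp(−0.017·0.75) = 0.9873
C = 145·N(0.29) − 141·0.9873·N(-0.05) = 145·0.6141 − 141·0.9873·0.4801 = 89.0445 − 66.8344 = 22.2101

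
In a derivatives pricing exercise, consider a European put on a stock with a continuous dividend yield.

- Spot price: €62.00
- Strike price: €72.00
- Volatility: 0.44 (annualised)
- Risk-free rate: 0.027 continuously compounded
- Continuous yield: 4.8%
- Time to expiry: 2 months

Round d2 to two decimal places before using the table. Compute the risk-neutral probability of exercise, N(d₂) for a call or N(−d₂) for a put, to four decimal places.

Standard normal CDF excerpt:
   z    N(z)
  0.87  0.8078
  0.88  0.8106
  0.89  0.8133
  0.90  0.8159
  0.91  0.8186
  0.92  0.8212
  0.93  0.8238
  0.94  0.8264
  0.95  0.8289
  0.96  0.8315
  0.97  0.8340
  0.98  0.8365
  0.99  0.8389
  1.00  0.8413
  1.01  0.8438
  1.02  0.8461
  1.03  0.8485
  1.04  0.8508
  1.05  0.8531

σ√T = 0.44 × 0.4082 = 0.1796
d₁ = [ln(62/72) + (0.027 − 0.048 + 0.44²/2)·0.1667] / 0.1796 = [-0.1495 + 0.0126] / 0.1796 = -0.7621 ⇒ -0.76
d₂ = d₁ − σ√T = -0.7621 − 0.1796 = -0.9417 ⇒ -0.94
Pr(exercise) under Q = N(−d₂) = N(0.94) = 0.8264

0.8264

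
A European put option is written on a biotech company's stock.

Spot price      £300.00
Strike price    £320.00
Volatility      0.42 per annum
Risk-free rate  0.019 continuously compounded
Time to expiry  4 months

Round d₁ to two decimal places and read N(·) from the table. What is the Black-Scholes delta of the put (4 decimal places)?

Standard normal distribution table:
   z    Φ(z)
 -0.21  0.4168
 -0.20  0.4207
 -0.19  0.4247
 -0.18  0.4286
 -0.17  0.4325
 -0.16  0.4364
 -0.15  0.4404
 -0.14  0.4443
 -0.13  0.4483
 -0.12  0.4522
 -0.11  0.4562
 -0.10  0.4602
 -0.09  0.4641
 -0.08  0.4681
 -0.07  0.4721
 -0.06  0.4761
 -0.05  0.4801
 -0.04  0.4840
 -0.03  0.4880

σ√T = 0.42·√0.3333 = 0.2425
ln(S/K) + (r + σ²/2)T = ln(300/320) + (0.019 + 0.42²/2)·0.3333 = -0.0645 + 0.0357 = -0.0288
d₁ = -0.0288 / 0.2425 = -0.1188 ≈ -0.12
N(d₁) = N(-0.12) = 0.4522
Δ_put = N(d₁) − 1 = 0.4522 − 1 = -0.5478

-0.5478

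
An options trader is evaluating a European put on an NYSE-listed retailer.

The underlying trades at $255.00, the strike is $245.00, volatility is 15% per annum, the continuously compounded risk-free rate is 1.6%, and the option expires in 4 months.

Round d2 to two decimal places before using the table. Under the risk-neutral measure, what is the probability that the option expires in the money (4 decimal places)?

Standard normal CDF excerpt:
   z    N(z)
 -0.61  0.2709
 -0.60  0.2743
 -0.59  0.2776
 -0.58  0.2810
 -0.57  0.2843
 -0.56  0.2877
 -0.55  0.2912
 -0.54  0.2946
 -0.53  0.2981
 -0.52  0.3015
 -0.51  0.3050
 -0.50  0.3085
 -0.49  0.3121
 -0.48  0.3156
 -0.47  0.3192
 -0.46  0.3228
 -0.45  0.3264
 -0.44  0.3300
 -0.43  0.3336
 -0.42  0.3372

0.3156

σ√T = 0.15·√0.3333 = 0.0866
d₁ = [ln(255/245) + (0.016 + 0.15²/2)·0.3333] / 0.0866 = [0.0400 + 0.0091] / 0.0866 = 0.5668 → 0.57
d₂ = d₁ − σ√T = 0.5668 − 0.0866 = 0.4802 → 0.48
Pr(exercise) under Q = N(−d₂) = N(-0.48) = 0.3156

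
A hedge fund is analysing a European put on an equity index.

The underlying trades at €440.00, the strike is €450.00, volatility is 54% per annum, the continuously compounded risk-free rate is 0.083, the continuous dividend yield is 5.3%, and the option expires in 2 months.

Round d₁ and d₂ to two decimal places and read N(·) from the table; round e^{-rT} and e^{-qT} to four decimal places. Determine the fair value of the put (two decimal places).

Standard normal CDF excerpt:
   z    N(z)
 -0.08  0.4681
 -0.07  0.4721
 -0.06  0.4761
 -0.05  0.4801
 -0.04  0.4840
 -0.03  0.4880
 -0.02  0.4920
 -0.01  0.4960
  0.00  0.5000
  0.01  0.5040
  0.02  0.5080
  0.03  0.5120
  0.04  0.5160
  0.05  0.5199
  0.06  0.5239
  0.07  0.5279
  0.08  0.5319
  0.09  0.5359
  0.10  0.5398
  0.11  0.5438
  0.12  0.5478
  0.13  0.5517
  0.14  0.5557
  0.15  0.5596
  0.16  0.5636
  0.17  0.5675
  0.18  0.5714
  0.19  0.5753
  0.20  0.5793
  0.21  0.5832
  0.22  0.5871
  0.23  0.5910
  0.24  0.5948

T = 0.1667;  σ√T = 0.2205
d₁ = [ln(440/450) + (0.083 − 0.053 + 0.54²/2)·0.1667] / 0.2205 = [-0.0225 + 0.0293] / 0.2205 = 0.0310 which rounds to 0.03
d₂ = d₁ − σ√T = 0.0310 − 0.2205 = -0.1895 which rounds to -0.19
exp(−qT) = exp(−0.053·0.1667) = 0.9912;  exp(−rT) = exp(−0.083·0.1667) = 0.9863
P = 450·0.9863·N(0.19) − 440·0.9912·N(-0.03) = 450·0.9863·0.5753 − 440·0.9912·0.4880 = 255.3383 − 212.8305 = 42.5078

€42.51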